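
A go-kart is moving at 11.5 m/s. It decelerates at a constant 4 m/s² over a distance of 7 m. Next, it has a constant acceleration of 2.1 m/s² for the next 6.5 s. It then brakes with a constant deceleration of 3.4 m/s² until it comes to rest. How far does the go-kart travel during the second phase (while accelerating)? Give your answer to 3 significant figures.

Phase 1 (decelerating): v₀ = 11.5 m/s, a = -4 m/s².
v² = v₀² + 2aΔx = 11.5² + 2·-4·7 = 76.2 → v = 8.73 m/s
t = (v − v₀)/a = (8.73 − 11.5)/-4 = 0.692 s

Phase 2 (accelerating): v₀ = 8.73 m/s, a = 2.1 m/s².
v = v₀ + at = 8.73 + (2.1)(6.5) = 22.4 m/s
Δx = v₀t + ½at² = 8.73·6.5 + 0.5·2.1·6.5² = 101 m
Distance in phase 2 = 101 m

101 m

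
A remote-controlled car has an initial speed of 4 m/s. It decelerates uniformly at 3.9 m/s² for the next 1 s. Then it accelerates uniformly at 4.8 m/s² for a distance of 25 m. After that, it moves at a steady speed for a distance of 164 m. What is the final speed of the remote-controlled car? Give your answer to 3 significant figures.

15.5 m/s

Phase 1 (decelerating): v₀ = 4.00 m/s, a = -3.9 m/s².
v = v₀ + at = 4.00 + (-3.9)(1) = 0.100 m/s
Δx = v₀t + ½at² = 4.00·1 + 0.5·-3.9·1² = 2.05 m

Phase 2 (accelerating): v₀ = 0.100 m/s, a = 4.8 m/s².
v² = v₀² + 2aΔx = 0.100² + 2·4.8·25 = 240 → v = 15.5 m/s
t = (v − v₀)/a = (15.5 − 0.100)/4.8 = 3.21 s

Phase 3 (constant speed): v₀ = 15.5 m/s, a = 0 m/s².
Constant speed: t = d/v = 164/15.5 = 10.6 s
Final speed = 15.5 m/s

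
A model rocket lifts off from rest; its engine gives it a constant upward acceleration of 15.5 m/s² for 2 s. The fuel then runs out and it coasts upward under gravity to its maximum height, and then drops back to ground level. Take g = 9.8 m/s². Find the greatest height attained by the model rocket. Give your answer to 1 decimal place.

80.0 m

Phase 1 (powered ascent): v₀ = 0 m/s, a = 15.5 m/s².
v = v₀ + at = 0 + (15.5)(2) = 31.0 m/s
Δx = v₀t + ½at² = 0·2 + 0.5·15.5·2² = 31.0 m

Phase 2 (coasting upward): v₀ = 31.0 m/s, a = -9.8 m/s².
v = v₀ + at → t = (0 − 31.0) / -9.8 = 3.16 s
v² = v₀² + 2aΔx → Δx = (0² − 31.0²)/(2·-9.8) = 49.0 m
Maximum height = 31.0 + 49.0 = 80.0 m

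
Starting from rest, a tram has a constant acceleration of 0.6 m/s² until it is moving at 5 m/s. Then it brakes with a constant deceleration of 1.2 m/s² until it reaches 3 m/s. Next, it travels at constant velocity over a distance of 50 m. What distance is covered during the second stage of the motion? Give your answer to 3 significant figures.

Phase 1 (accelerating): v₀ = 0 m/s, a = 0.6 m/s².
v = v₀ + at → t = (5 − 0) / 0.6 = 8.33 s
v² = v₀² + 2aΔx → Δx = (5² − 0²)/(2·0.6) = 20.8 m

Phase 2 (decelerating): v₀ = 5.00 m/s, a = -1.2 m/s².
v = v₀ + at → t = (3 − 5.00) / -1.2 = 1.67 s
v² = v₀² + 2aΔx → Δx = (3² − 5.00²)/(2·-1.2) = 6.67 m
Distance in phase 2 = 6.67 m

6.67 m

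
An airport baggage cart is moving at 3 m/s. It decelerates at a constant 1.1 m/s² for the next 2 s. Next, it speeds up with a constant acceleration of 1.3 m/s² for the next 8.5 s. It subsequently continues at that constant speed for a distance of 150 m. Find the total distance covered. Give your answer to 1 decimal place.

Phase 1 (decelerating): v₀ = 3.00 m/s, a = -1.1 m/s².
v = v₀ + at = 3.00 + (-1.1)(2) = 0.800 m/s
Δx = v₀t + ½at² = 3.00·2 + 0.5·-1.1·2² = 3.80 m

Phase 2 (accelerating): v₀ = 0.800 m/s, a = 1.3 m/s².
v = v₀ + at = 0.800 + (1.3)(8.5) = 11.9 m/s
Δx = v₀t + ½at² = 0.800·8.5 + 0.5·1.3·8.5² = 53.8 m

Phase 3 (constant speed): v₀ = 11.9 m/s, a = 0 m/s².
Constant speed: t = d/v = 150/11.9 = 12.7 s
Total distance = 3.80 + 53.8 + 150 = 208 m

207.6 m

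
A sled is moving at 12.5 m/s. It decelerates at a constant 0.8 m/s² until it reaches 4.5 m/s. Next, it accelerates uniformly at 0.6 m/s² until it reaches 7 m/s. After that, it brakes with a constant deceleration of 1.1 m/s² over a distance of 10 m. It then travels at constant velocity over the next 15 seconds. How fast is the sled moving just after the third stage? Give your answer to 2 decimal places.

Phase 1 (decelerating): v₀ = 12.5 m/s, a = -0.8 m/s².
v = v₀ + at → t = (4.5 − 12.5) / -0.8 = 10.0 s
v² = v₀² + 2aΔx → Δx = (4.5² − 12.5²)/(2·-0.8) = 85.0 m

Phase 2 (accelerating): v₀ = 4.50 m/s, a = 0.6 m/s².
v = v₀ + at → t = (7 − 4.50) / 0.6 = 4.17 s
v² = v₀² + 2aΔx → Δx = (7² − 4.50²)/(2·0.6) = 24.0 m

Phase 3 (decelerating): v₀ = 7.00 m/s, a = -1.1 m/s².
v² = v₀² + 2aΔx = 7.00² + 2·-1.1·10 = 27.0 → v = 5.20 m/s
t = (v − v₀)/a = (5.20 − 7.00)/-1.1 = 1.64 s
Speed at end of phase 3 = 5.20 m/s

5.20 m/s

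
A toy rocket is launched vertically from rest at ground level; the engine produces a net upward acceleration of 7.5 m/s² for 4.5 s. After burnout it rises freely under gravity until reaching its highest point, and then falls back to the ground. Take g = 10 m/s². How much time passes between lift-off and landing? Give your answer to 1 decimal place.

13.0 s

Phase 1 (powered ascent): v₀ = 0 m/s, a = 7.5 m/s².
v = v₀ + at = 0 + (7.5)(4.5) = 33.8 m/s
Δx = v₀t + ½at² = 0·4.5 + 0.5·7.5·4.5² = 75.9 m

Phase 2 (coasting upward): v₀ = 33.8 m/s, a = -10 m/s².
v = v₀ + at → t = (0 − 33.8) / -10 = 3.38 s
v² = v₀² + 2aΔx → Δx = (0² − 33.8²)/(2·-10) = 57.0 m

Phase 3 (free fall): v₀ = 0 m/s, a = -10 m/s².
Falls 133 m from rest: t = √(2·133/10) = 5.16 s; v = g·t = 51.6 m/s.
Total time = 4.50 + 3.38 + 5.16 = 13.0 s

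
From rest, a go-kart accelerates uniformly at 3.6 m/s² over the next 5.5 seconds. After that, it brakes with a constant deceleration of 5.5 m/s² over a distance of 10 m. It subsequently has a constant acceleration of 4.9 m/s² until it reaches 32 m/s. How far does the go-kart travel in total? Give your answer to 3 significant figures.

140 m

Phase 1 (accelerating): v₀ = 0 m/s, a = 3.6 m/s².
v = v₀ + at = 0 + (3.6)(5.5) = 19.8 m/s
Δx = v₀t + ½at² = 0·5.5 + 0.5·3.6·5.5² = 54.5 m

Phase 2 (decelerating): v₀ = 19.8 m/s, a = -5.5 m/s².
v² = v₀² + 2aΔx = 19.8² + 2·-5.5·10 = 282 → v = 16.8 m/s
t = (v − v₀)/a = (16.8 − 19.8)/-5.5 = 0.547 s

Phase 3 (accelerating): v₀ = 16.8 m/s, a = 4.9 m/s².
v = v₀ + at → t = (32 − 16.8) / 4.9 = 3.10 s
v² = v₀² + 2aΔx → Δx = (32² − 16.8²)/(2·4.9) = 75.7 m
Total distance = 54.5 + 10.0 + 75.7 = 140 m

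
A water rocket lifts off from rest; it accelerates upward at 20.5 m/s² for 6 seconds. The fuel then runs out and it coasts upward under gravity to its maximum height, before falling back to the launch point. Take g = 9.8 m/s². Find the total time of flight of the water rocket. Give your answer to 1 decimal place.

Phase 1 (powered ascent): v₀ = 0 m/s, a = 20.5 m/s².
v = v₀ + at = 0 + (20.5)(6) = 123 m/s
Δx = v₀t + ½at² = 0·6 + 0.5·20.5·6² = 369 m

Phase 2 (coasting upward): v₀ = 123 m/s, a = -9.8 m/s².
v = v₀ + at → t = (0 − 123) / -9.8 = 12.6 s
v² = v₀² + 2aΔx → Δx = (0² − 123²)/(2·-9.8) = 772 m

Phase 3 (free fall): v₀ = 0 m/s, a = -9.8 m/s².
Falls 1140 m from rest: t = √(2·1140/9.8) = 15.3 s; v = g·t = 150 m/s.
Total time = 6.00 + 12.6 + 15.3 = 33.8 s

33.8 s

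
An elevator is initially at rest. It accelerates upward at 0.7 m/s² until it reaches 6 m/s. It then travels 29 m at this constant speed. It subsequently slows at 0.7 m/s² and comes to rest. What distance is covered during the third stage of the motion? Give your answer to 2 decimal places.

25.71 m

Phase 1 (accelerating): v₀ = 0 m/s, a = 0.7 m/s².
v = v₀ + at → t = (6 − 0) / 0.7 = 8.57 s
v² = v₀² + 2aΔx → Δx = (6² − 0²)/(2·0.7) = 25.7 m

Phase 2 (constant speed): v₀ = 6.00 m/s, a = 0 m/s².
Constant speed: t = d/v = 29/6.00 = 4.83 s

Phase 3 (decelerating): v₀ = 6.00 m/s, a = -0.7 m/s².
v = v₀ + at → t = (0 − 6.00) / -0.7 = 8.57 s
v² = v₀² + 2aΔx → Δx = (0² − 6.00²)/(2·-0.7) = 25.7 m
Distance in phase 3 = 25.7 m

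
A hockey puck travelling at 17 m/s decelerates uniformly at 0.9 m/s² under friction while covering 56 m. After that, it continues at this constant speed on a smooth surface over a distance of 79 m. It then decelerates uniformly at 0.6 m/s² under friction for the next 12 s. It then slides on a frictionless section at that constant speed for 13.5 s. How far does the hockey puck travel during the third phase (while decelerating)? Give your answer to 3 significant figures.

121 m

Phase 1 (decelerating): v₀ = 17.0 m/s, a = -0.9 m/s².
v² = v₀² + 2aΔx = 17.0² + 2·-0.9·56 = 188 → v = 13.7 m/s
t = (v − v₀)/a = (13.7 − 17.0)/-0.9 = 3.65 s

Phase 2 (constant speed): v₀ = 13.7 m/s, a = 0 m/s².
Constant speed: t = d/v = 79/13.7 = 5.76 s

Phase 3 (decelerating): v₀ = 13.7 m/s, a = -0.6 m/s².
v = v₀ + at = 13.7 + (-0.6)(12) = 6.52 m/s
Δx = v₀t + ½at² = 13.7·12 + 0.5·-0.6·12² = 121 m
Distance in phase 3 = 121 m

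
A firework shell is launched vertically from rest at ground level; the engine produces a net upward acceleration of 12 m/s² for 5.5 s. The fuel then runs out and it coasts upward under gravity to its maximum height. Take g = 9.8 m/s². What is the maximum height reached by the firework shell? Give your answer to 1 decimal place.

403.7 m

Phase 1 (powered ascent): v₀ = 0 m/s, a = 12 m/s².
v = v₀ + at = 0 + (12)(5.5) = 66.0 m/s
Δx = v₀t + ½at² = 0·5.5 + 0.5·12·5.5² = 182 m

Phase 2 (coasting upward): v₀ = 66.0 m/s, a = -9.8 m/s².
v = v₀ + at → t = (0 − 66.0) / -9.8 = 6.73 s
v² = v₀² + 2aΔx → Δx = (0² − 66.0²)/(2·-9.8) = 222 m
Maximum height = 182 + 222 = 404 m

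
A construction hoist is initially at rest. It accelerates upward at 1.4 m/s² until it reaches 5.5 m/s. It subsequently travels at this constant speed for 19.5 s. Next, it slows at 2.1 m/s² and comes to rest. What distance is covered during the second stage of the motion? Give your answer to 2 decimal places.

Phase 1 (accelerating): v₀ = 0 m/s, a = 1.4 m/s².
v = v₀ + at → t = (5.5 − 0) / 1.4 = 3.93 s
v² = v₀² + 2aΔx → Δx = (5.5² − 0²)/(2·1.4) = 10.8 m

Phase 2 (constant speed): v₀ = 5.50 m/s, a = 0 m/s².
v = v₀ + at = 5.50 + (0)(19.5) = 5.50 m/s
Δx = v₀t + ½at² = 5.50·19.5 + 0.5·0·19.5² = 107 m
Distance in phase 2 = 107 m

107.25 m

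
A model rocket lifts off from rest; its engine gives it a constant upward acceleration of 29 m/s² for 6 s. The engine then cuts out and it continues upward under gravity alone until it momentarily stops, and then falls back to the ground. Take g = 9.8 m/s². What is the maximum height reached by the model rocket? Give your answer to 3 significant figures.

2070 m

Phase 1 (powered ascent): v₀ = 0 m/s, a = 29 m/s².
v = v₀ + at = 0 + (29)(6) = 174 m/s
Δx = v₀t + ½at² = 0·6 + 0.5·29·6² = 522 m

Phase 2 (coasting upward): v₀ = 174 m/s, a = -9.8 m/s².
v = v₀ + at → t = (0 − 174) / -9.8 = 17.8 s
v² = v₀² + 2aΔx → Δx = (0² − 174²)/(2·-9.8) = 1540 m
Maximum height = 522 + 1540 = 2070 m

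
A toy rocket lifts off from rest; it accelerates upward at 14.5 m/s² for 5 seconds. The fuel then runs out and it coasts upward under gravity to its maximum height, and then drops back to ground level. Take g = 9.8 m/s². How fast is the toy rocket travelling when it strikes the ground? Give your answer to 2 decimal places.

Phase 1 (powered ascent): v₀ = 0 m/s, a = 14.5 m/s².
v = v₀ + at = 0 + (14.5)(5) = 72.5 m/s
Δx = v₀t + ½at² = 0·5 + 0.5·14.5·5² = 181 m

Phase 2 (coasting upward): v₀ = 72.5 m/s, a = -9.8 m/s².
v = v₀ + at → t = (0 − 72.5) / -9.8 = 7.40 s
v² = v₀² + 2aΔx → Δx = (0² − 72.5²)/(2·-9.8) = 268 m

Phase 3 (free fall): v₀ = 0 m/s, a = -9.8 m/s².
Falls 449 m from rest: t = √(2·449/9.8) = 9.58 s; v = g·t = 93.9 m/s.
Impact speed = 93.9 m/s

93.85 m/s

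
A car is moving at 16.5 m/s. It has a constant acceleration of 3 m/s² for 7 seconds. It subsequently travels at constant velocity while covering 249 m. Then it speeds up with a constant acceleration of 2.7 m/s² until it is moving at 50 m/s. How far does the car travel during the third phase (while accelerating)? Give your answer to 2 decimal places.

Phase 1 (accelerating): v₀ = 16.5 m/s, a = 3 m/s².
v = v₀ + at = 16.5 + (3)(7) = 37.5 m/s
Δx = v₀t + ½at² = 16.5·7 + 0.5·3·7² = 189 m

Phase 2 (constant speed): v₀ = 37.5 m/s, a = 0 m/s².
Constant speed: t = d/v = 249/37.5 = 6.64 s

Phase 3 (accelerating): v₀ = 37.5 m/s, a = 2.7 m/s².
v = v₀ + at → t = (50 − 37.5) / 2.7 = 4.63 s
v² = v₀² + 2aΔx → Δx = (50² − 37.5²)/(2·2.7) = 203 m
Distance in phase 3 = 203 m

202.55 m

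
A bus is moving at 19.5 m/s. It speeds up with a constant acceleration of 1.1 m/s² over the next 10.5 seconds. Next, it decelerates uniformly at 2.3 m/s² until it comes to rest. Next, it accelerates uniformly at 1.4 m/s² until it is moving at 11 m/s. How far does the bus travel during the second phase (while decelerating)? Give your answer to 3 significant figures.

210 m

Phase 1 (accelerating): v₀ = 19.5 m/s, a = 1.1 m/s².
v = v₀ + at = 19.5 + (1.1)(10.5) = 31.1 m/s
Δx = v₀t + ½at² = 19.5·10.5 + 0.5·1.1·10.5² = 265 m

Phase 2 (decelerating): v₀ = 31.1 m/s, a = -2.3 m/s².
v = v₀ + at → t = (0 − 31.1) / -2.3 = 13.5 s
v² = v₀² + 2aΔx → Δx = (0² − 31.1²)/(2·-2.3) = 210 m
Distance in phase 2 = 210 m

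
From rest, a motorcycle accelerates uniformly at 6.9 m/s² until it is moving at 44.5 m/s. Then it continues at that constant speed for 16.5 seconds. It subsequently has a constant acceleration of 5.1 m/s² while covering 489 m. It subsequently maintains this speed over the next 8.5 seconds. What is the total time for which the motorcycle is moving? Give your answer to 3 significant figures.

39.1 s

Phase 1 (accelerating): v₀ = 0 m/s, a = 6.9 m/s².
v = v₀ + at → t = (44.5 − 0) / 6.9 = 6.45 s
v² = v₀² + 2aΔx → Δx = (44.5² − 0²)/(2·6.9) = 143 m

Phase 2 (constant speed): v₀ = 44.5 m/s, a = 0 m/s².
v = v₀ + at = 44.5 + (0)(16.5) = 44.5 m/s
Δx = v₀t + ½at² = 44.5·16.5 + 0.5·0·16.5² = 734 m

Phase 3 (accelerating): v₀ = 44.5 m/s, a = 5.1 m/s².
v² = v₀² + 2aΔx = 44.5² + 2·5.1·489 = 6970 → v = 83.5 m/s
t = (v − v₀)/a = (83.5 − 44.5)/5.1 = 7.64 s

Phase 4 (constant speed): v₀ = 83.5 m/s, a = 0 m/s².
v = v₀ + at = 83.5 + (0)(8.5) = 83.5 m/s
Δx = v₀t + ½at² = 83.5·8.5 + 0.5·0·8.5² = 710 m
Total time = 6.45 + 16.5 + 7.64 + 8.50 = 39.1 s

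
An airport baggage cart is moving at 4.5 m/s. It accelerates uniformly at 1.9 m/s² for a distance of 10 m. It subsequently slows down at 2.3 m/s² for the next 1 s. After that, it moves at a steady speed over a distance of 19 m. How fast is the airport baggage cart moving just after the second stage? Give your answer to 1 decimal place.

5.3 m/s

Phase 1 (accelerating): v₀ = 4.50 m/s, a = 1.9 m/s².
v² = v₀² + 2aΔx = 4.50² + 2·1.9·10 = 58.2 → v = 7.63 m/s
t = (v − v₀)/a = (7.63 − 4.50)/1.9 = 1.65 s

Phase 2 (decelerating): v₀ = 7.63 m/s, a = -2.3 m/s².
v = v₀ + at = 7.63 + (-2.3)(1) = 5.33 m/s
Δx = v₀t + ½at² = 7.63·1 + 0.5·-2.3·1² = 6.48 m
Speed at end of phase 2 = 5.33 m/s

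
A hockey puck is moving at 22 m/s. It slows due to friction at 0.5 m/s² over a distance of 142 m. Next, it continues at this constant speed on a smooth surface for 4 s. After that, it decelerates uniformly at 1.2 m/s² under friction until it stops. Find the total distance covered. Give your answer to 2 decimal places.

Phase 1 (decelerating): v₀ = 22.0 m/s, a = -0.5 m/s².
v² = v₀² + 2aΔx = 22.0² + 2·-0.5·142 = 342 → v = 18.5 m/s
t = (v − v₀)/a = (18.5 − 22.0)/-0.5 = 7.01 s

Phase 2 (constant speed): v₀ = 18.5 m/s, a = 0 m/s².
v = v₀ + at = 18.5 + (0)(4) = 18.5 m/s
Δx = v₀t + ½at² = 18.5·4 + 0.5·0·4² = 74.0 m

Phase 3 (decelerating): v₀ = 18.5 m/s, a = -1.2 m/s².
v = v₀ + at → t = (0 − 18.5) / -1.2 = 15.4 s
v² = v₀² + 2aΔx → Δx = (0² − 18.5²)/(2·-1.2) = 142 m
Total distance = 142 + 74.0 + 142 = 358 m

358.47 m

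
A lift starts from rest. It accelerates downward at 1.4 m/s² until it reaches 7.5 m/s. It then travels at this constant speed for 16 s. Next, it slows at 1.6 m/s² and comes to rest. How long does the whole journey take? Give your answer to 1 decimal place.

26.0 s

Phase 1 (accelerating): v₀ = 0 m/s, a = 1.4 m/s².
v = v₀ + at → t = (7.5 − 0) / 1.4 = 5.36 s
v² = v₀² + 2aΔx → Δx = (7.5² − 0²)/(2·1.4) = 20.1 m

Phase 2 (constant speed): v₀ = 7.50 m/s, a = 0 m/s².
v = v₀ + at = 7.50 + (0)(16) = 7.50 m/s
Δx = v₀t + ½at² = 7.50·16 + 0.5·0·16² = 120 m

Phase 3 (decelerating): v₀ = 7.50 m/s, a = -1.6 m/s².
v = v₀ + at → t = (0 − 7.50) / -1.6 = 4.69 s
v² = v₀² + 2aΔx → Δx = (0² − 7.50²)/(2·-1.6) = 17.6 m
Total time = 5.36 + 16.0 + 4.69 = 26.0 s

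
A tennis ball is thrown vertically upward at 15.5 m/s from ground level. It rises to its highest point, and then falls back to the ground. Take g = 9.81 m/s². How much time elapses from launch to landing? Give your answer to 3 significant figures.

Phase 1 (rising): v₀ = 15.5 m/s, a = -9.81 m/s².
v = v₀ + at → t = (0 − 15.5) / -9.81 = 1.58 s
v² = v₀² + 2aΔx → Δx = (0² − 15.5²)/(2·-9.81) = 12.2 m

Phase 2 (falling): v₀ = 0 m/s, a = -9.81 m/s².
Falls 12.2 m from rest: t = √(2·12.2/9.81) = 1.58 s; v = g·t = 15.5 m/s.
Total time = 1.58 + 1.58 = 3.16 s

3.16 s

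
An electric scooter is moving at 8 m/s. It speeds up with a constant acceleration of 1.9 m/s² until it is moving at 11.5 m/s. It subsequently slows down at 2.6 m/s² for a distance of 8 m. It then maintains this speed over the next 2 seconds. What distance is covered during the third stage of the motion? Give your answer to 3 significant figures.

19.0 m

Phase 1 (accelerating): v₀ = 8.00 m/s, a = 1.9 m/s².
v = v₀ + at → t = (11.5 − 8.00) / 1.9 = 1.84 s
v² = v₀² + 2aΔx → Δx = (11.5² − 8.00²)/(2·1.9) = 18.0 m

Phase 2 (decelerating): v₀ = 11.5 m/s, a = -2.6 m/s².
v² = v₀² + 2aΔx = 11.5² + 2·-2.6·8 = 90.7 → v = 9.52 m/s
t = (v − v₀)/a = (9.52 − 11.5)/-2.6 = 0.761 s

Phase 3 (constant speed): v₀ = 9.52 m/s, a = 0 m/s².
v = v₀ + at = 9.52 + (0)(2) = 9.52 m/s
Δx = v₀t + ½at² = 9.52·2 + 0.5·0·2² = 19.0 m
Distance in phase 3 = 19.0 m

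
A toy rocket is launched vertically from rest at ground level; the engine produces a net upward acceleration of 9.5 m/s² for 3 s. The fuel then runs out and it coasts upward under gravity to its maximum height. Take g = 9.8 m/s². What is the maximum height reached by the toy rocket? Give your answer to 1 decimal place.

Phase 1 (powered ascent): v₀ = 0 m/s, a = 9.5 m/s².
v = v₀ + at = 0 + (9.5)(3) = 28.5 m/s
Δx = v₀t + ½at² = 0·3 + 0.5·9.5·3² = 42.8 m

Phase 2 (coasting upward): v₀ = 28.5 m/s, a = -9.8 m/s².
v = v₀ + at → t = (0 − 28.5) / -9.8 = 2.91 s
v² = v₀² + 2aΔx → Δx = (0² − 28.5²)/(2·-9.8) = 41.4 m
Maximum height = 42.8 + 41.4 = 84.2 m

84.2 m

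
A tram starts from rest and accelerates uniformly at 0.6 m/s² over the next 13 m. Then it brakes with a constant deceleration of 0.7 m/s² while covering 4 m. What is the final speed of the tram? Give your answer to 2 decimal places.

3.16 m/s

Phase 1 (accelerating): v₀ = 0 m/s, a = 0.6 m/s².
v² = v₀² + 2aΔx = 0² + 2·0.6·13 = 15.6 → v = 3.95 m/s
t = (v − v₀)/a = (3.95 − 0)/0.6 = 6.58 s

Phase 2 (decelerating): v₀ = 3.95 m/s, a = -0.7 m/s².
v² = v₀² + 2aΔx = 3.95² + 2·-0.7·4 = 10.0 → v = 3.16 m/s
t = (v − v₀)/a = (3.16 − 3.95)/-0.7 = 1.12 s
Final speed = 3.16 m/s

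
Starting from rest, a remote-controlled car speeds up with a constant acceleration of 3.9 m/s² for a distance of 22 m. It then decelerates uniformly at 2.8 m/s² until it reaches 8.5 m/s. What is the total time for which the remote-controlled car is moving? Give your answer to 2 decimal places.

Phase 1 (accelerating): v₀ = 0 m/s, a = 3.9 m/s².
v² = v₀² + 2aΔx = 0² + 2·3.9·22 = 172 → v = 13.1 m/s
t = (v − v₀)/a = (13.1 − 0)/3.9 = 3.36 s

Phase 2 (decelerating): v₀ = 13.1 m/s, a = -2.8 m/s².
v = v₀ + at → t = (8.5 − 13.1) / -2.8 = 1.64 s
v² = v₀² + 2aΔx → Δx = (8.5² − 13.1²)/(2·-2.8) = 17.7 m
Total time = 3.36 + 1.64 = 5.00 s

5.00 s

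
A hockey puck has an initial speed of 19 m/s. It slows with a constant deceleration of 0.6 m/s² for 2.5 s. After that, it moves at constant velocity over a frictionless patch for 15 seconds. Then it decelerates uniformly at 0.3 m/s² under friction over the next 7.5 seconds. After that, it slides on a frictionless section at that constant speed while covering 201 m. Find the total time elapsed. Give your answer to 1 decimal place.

Phase 1 (decelerating): v₀ = 19.0 m/s, a = -0.6 m/s².
v = v₀ + at = 19.0 + (-0.6)(2.5) = 17.5 m/s
Δx = v₀t + ½at² = 19.0·2.5 + 0.5·-0.6·2.5² = 45.6 m

Phase 2 (constant speed): v₀ = 17.5 m/s, a = 0 m/s².
v = v₀ + at = 17.5 + (0)(15) = 17.5 m/s
Δx = v₀t + ½at² = 17.5·15 + 0.5·0·15² = 262 m

Phase 3 (decelerating): v₀ = 17.5 m/s, a = -0.3 m/s².
v = v₀ + at = 17.5 + (-0.3)(7.5) = 15.2 m/s
Δx = v₀t + ½at² = 17.5·7.5 + 0.5·-0.3·7.5² = 123 m

Phase 4 (constant speed): v₀ = 15.2 m/s, a = 0 m/s².
Constant speed: t = d/v = 201/15.2 = 13.2 s
Total time = 2.50 + 15.0 + 7.50 + 13.2 = 38.2 s

38.2 s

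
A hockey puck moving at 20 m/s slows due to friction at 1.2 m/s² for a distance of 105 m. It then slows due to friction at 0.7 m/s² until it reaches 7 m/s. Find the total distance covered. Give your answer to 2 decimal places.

Phase 1 (decelerating): v₀ = 20.0 m/s, a = -1.2 m/s².
v² = v₀² + 2aΔx = 20.0² + 2·-1.2·105 = 148 → v = 12.2 m/s
t = (v − v₀)/a = (12.2 − 20.0)/-1.2 = 6.53 s

Phase 2 (decelerating): v₀ = 12.2 m/s, a = -0.7 m/s².
v = v₀ + at → t = (7 − 12.2) / -0.7 = 7.38 s
v² = v₀² + 2aΔx → Δx = (7² − 12.2²)/(2·-0.7) = 70.7 m
Total distance = 105 + 70.7 = 176 m

175.71 m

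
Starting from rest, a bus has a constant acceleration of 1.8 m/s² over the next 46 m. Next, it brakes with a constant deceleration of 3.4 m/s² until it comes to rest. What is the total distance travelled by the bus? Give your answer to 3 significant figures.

Phase 1 (accelerating): v₀ = 0 m/s, a = 1.8 m/s².
v² = v₀² + 2aΔx = 0² + 2·1.8·46 = 166 → v = 12.9 m/s
t = (v − v₀)/a = (12.9 − 0)/1.8 = 7.15 s

Phase 2 (decelerating): v₀ = 12.9 m/s, a = -3.4 m/s².
v = v₀ + at → t = (0 − 12.9) / -3.4 = 3.78 s
v² = v₀² + 2aΔx → Δx = (0² − 12.9²)/(2·-3.4) = 24.4 m
Total distance = 46.0 + 24.4 = 70.4 m

70.4 m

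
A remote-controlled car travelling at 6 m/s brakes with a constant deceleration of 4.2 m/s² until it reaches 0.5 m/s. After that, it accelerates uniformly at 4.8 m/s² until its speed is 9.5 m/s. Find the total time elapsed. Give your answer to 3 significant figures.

3.18 s

Phase 1 (decelerating): v₀ = 6.00 m/s, a = -4.2 m/s².
v = v₀ + at → t = (0.5 − 6.00) / -4.2 = 1.31 s
v² = v₀² + 2aΔx → Δx = (0.5² − 6.00²)/(2·-4.2) = 4.26 m

Phase 2 (accelerating): v₀ = 0.500 m/s, a = 4.8 m/s².
v = v₀ + at → t = (9.5 − 0.500) / 4.8 = 1.88 s
v² = v₀² + 2aΔx → Δx = (9.5² − 0.500²)/(2·4.8) = 9.38 m
Total time = 1.31 + 1.88 = 3.18 s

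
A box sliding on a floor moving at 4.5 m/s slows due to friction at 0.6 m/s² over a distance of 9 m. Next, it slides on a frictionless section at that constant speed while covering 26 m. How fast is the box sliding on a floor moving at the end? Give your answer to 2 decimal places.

Phase 1 (decelerating): v₀ = 4.50 m/s, a = -0.6 m/s².
v² = v₀² + 2aΔx = 4.50² + 2·-0.6·9 = 9.45 → v = 3.07 m/s
t = (v − v₀)/a = (3.07 − 4.50)/-0.6 = 2.38 s

Phase 2 (constant speed): v₀ = 3.07 m/s, a = 0 m/s².
Constant speed: t = d/v = 26/3.07 = 8.46 s
Final speed = 3.07 m/s

3.07 m/s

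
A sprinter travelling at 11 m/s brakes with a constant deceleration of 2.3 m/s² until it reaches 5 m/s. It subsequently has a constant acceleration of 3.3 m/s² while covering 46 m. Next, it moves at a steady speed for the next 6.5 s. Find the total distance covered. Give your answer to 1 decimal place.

184.7 m

Phase 1 (decelerating): v₀ = 11.0 m/s, a = -2.3 m/s².
v = v₀ + at → t = (5 − 11.0) / -2.3 = 2.61 s
v² = v₀² + 2aΔx → Δx = (5² − 11.0²)/(2·-2.3) = 20.9 m

Phase 2 (accelerating): v₀ = 5.00 m/s, a = 3.3 m/s².
v² = v₀² + 2aΔx = 5.00² + 2·3.3·46 = 329 → v = 18.1 m/s
t = (v − v₀)/a = (18.1 − 5.00)/3.3 = 3.98 s

Phase 3 (constant speed): v₀ = 18.1 m/s, a = 0 m/s².
v = v₀ + at = 18.1 + (0)(6.5) = 18.1 m/s
Δx = v₀t + ½at² = 18.1·6.5 + 0.5·0·6.5² = 118 m
Total distance = 20.9 + 46.0 + 118 = 185 m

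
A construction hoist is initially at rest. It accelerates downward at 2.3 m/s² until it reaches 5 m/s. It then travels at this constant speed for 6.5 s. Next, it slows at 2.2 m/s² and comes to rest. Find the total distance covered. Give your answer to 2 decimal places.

Phase 1 (accelerating): v₀ = 0 m/s, a = 2.3 m/s².
v = v₀ + at → t = (5 − 0) / 2.3 = 2.17 s
v² = v₀² + 2aΔx → Δx = (5² − 0²)/(2·2.3) = 5.43 m

Phase 2 (constant speed): v₀ = 5.00 m/s, a = 0 m/s².
v = v₀ + at = 5.00 + (0)(6.5) = 5.00 m/s
Δx = v₀t + ½at² = 5.00·6.5 + 0.5·0·6.5² = 32.5 m

Phase 3 (decelerating): v₀ = 5.00 m/s, a = -2.2 m/s².
v = v₀ + at → t = (0 − 5.00) / -2.2 = 2.27 s
v² = v₀² + 2aΔx → Δx = (0² − 5.00²)/(2·-2.2) = 5.68 m
Total distance = 5.43 + 32.5 + 5.68 = 43.6 m

43.62 m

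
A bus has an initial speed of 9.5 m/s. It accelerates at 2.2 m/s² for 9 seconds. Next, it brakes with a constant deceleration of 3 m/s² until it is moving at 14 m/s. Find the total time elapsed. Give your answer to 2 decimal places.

14.10 s

Phase 1 (accelerating): v₀ = 9.50 m/s, a = 2.2 m/s².
v = v₀ + at = 9.50 + (2.2)(9) = 29.3 m/s
Δx = v₀t + ½at² = 9.50·9 + 0.5·2.2·9² = 175 m

Phase 2 (decelerating): v₀ = 29.3 m/s, a = -3 m/s².
v = v₀ + at → t = (14 − 29.3) / -3 = 5.10 s
v² = v₀² + 2aΔx → Δx = (14² − 29.3²)/(2·-3) = 110 m
Total time = 9.00 + 5.10 = 14.1 s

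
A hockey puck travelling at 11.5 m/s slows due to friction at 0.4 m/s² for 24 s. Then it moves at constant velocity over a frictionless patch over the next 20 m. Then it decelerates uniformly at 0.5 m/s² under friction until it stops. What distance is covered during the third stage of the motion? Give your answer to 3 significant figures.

3.61 m

Phase 1 (decelerating): v₀ = 11.5 m/s, a = -0.4 m/s².
v = v₀ + at = 11.5 + (-0.4)(24) = 1.90 m/s
Δx = v₀t + ½at² = 11.5·24 + 0.5·-0.4·24² = 161 m

Phase 2 (constant speed): v₀ = 1.90 m/s, a = 0 m/s².
Constant speed: t = d/v = 20/1.90 = 10.5 s

Phase 3 (decelerating): v₀ = 1.90 m/s, a = -0.5 m/s².
v = v₀ + at → t = (0 − 1.90) / -0.5 = 3.80 s
v² = v₀² + 2aΔx → Δx = (0² − 1.90²)/(2·-0.5) = 3.61 m
Distance in phase 3 = 3.61 m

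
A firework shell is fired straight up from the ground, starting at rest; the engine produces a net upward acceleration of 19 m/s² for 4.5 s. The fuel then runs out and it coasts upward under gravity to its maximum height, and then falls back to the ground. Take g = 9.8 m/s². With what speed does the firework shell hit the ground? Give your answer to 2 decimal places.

Phase 1 (powered ascent): v₀ = 0 m/s, a = 19 m/s².
v = v₀ + at = 0 + (19)(4.5) = 85.5 m/s
Δx = v₀t + ½at² = 0·4.5 + 0.5·19·4.5² = 192 m

Phase 2 (coasting upward): v₀ = 85.5 m/s, a = -9.8 m/s².
v = v₀ + at → t = (0 − 85.5) / -9.8 = 8.72 s
v² = v₀² + 2aΔx → Δx = (0² − 85.5²)/(2·-9.8) = 373 m

Phase 3 (free fall): v₀ = 0 m/s, a = -9.8 m/s².
Falls 565 m from rest: t = √(2·565/9.8) = 10.7 s; v = g·t = 105 m/s.
Impact speed = 105 m/s

105.27 m/s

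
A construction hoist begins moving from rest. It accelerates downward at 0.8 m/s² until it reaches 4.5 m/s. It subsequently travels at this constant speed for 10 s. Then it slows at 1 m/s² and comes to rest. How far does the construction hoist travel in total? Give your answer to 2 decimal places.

67.78 m

Phase 1 (accelerating): v₀ = 0 m/s, a = 0.8 m/s².
v = v₀ + at → t = (4.5 − 0) / 0.8 = 5.62 s
v² = v₀² + 2aΔx → Δx = (4.5² − 0²)/(2·0.8) = 12.7 m

Phase 2 (constant speed): v₀ = 4.50 m/s, a = 0 m/s².
v = v₀ + at = 4.50 + (0)(10) = 4.50 m/s
Δx = v₀t + ½at² = 4.50·10 + 0.5·0·10² = 45.0 m

Phase 3 (decelerating): v₀ = 4.50 m/s, a = -1 m/s².
v = v₀ + at → t = (0 − 4.50) / -1 = 4.50 s
v² = v₀² + 2aΔx → Δx = (0² − 4.50²)/(2·-1) = 10.1 m
Total distance = 12.7 + 45.0 + 10.1 = 67.8 m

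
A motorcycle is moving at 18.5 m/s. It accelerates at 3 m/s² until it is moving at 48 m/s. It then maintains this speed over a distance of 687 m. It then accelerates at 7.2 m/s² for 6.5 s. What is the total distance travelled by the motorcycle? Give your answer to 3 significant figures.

Phase 1 (accelerating): v₀ = 18.5 m/s, a = 3 m/s².
v = v₀ + at → t = (48 − 18.5) / 3 = 9.83 s
v² = v₀² + 2aΔx → Δx = (48² − 18.5²)/(2·3) = 327 m

Phase 2 (constant speed): v₀ = 48.0 m/s, a = 0 m/s².
Constant speed: t = d/v = 687/48.0 = 14.3 s

Phase 3 (accelerating): v₀ = 48.0 m/s, a = 7.2 m/s².
v = v₀ + at = 48.0 + (7.2)(6.5) = 94.8 m/s
Δx = v₀t + ½at² = 48.0·6.5 + 0.5·7.2·6.5² = 464 m
Total distance = 327 + 687 + 464 = 1480 m

1480 m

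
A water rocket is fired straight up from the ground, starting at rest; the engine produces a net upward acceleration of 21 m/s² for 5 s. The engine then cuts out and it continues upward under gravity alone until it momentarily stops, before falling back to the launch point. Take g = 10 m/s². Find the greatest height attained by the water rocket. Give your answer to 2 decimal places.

813.75 m

Phase 1 (powered ascent): v₀ = 0 m/s, a = 21 m/s².
v = v₀ + at = 0 + (21)(5) = 105 m/s
Δx = v₀t + ½at² = 0·5 + 0.5·21·5² = 262 m

Phase 2 (coasting upward): v₀ = 105 m/s, a = -10 m/s².
v = v₀ + at → t = (0 − 105) / -10 = 10.5 s
v² = v₀² + 2aΔx → Δx = (0² − 105²)/(2·-10) = 551 m
Maximum height = 262 + 551 = 814 m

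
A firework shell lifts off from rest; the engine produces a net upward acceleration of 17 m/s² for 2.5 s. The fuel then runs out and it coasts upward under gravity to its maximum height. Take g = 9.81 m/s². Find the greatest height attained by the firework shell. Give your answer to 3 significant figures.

Phase 1 (powered ascent): v₀ = 0 m/s, a = 17 m/s².
v = v₀ + at = 0 + (17)(2.5) = 42.5 m/s
Δx = v₀t + ½at² = 0·2.5 + 0.5·17·2.5² = 53.1 m

Phase 2 (coasting upward): v₀ = 42.5 m/s, a = -9.81 m/s².
v = v₀ + at → t = (0 − 42.5) / -9.81 = 4.33 s
v² = v₀² + 2aΔx → Δx = (0² − 42.5²)/(2·-9.81) = 92.1 m
Maximum height = 53.1 + 92.1 = 145 m

145 m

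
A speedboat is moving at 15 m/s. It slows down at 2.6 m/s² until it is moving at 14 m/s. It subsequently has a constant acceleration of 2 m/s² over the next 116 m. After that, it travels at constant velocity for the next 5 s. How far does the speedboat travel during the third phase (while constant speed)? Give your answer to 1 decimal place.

Phase 1 (decelerating): v₀ = 15.0 m/s, a = -2.6 m/s².
v = v₀ + at → t = (14 − 15.0) / -2.6 = 0.385 s
v² = v₀² + 2aΔx → Δx = (14² − 15.0²)/(2·-2.6) = 5.58 m

Phase 2 (accelerating): v₀ = 14.0 m/s, a = 2 m/s².
v² = v₀² + 2aΔx = 14.0² + 2·2·116 = 660 → v = 25.7 m/s
t = (v − v₀)/a = (25.7 − 14.0)/2 = 5.85 s

Phase 3 (constant speed): v₀ = 25.7 m/s, a = 0 m/s².
v = v₀ + at = 25.7 + (0)(5) = 25.7 m/s
Δx = v₀t + ½at² = 25.7·5 + 0.5·0·5² = 128 m
Distance in phase 3 = 128 m

128.5 m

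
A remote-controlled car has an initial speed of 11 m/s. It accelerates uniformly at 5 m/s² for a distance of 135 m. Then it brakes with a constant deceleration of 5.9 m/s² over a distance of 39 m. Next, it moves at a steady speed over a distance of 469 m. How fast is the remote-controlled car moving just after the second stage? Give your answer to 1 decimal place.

31.8 m/s

Phase 1 (accelerating): v₀ = 11.0 m/s, a = 5 m/s².
v² = v₀² + 2aΔx = 11.0² + 2·5·135 = 1470 → v = 38.4 m/s
t = (v − v₀)/a = (38.4 − 11.0)/5 = 5.47 s

Phase 2 (decelerating): v₀ = 38.4 m/s, a = -5.9 m/s².
v² = v₀² + 2aΔx = 38.4² + 2·-5.9·39 = 1010 → v = 31.8 m/s
t = (v − v₀)/a = (31.8 − 38.4)/-5.9 = 1.11 s
Speed at end of phase 2 = 31.8 m/s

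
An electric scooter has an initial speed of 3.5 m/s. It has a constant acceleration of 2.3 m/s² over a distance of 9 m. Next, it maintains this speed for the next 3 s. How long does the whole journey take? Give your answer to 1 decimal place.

Phase 1 (accelerating): v₀ = 3.50 m/s, a = 2.3 m/s².
v² = v₀² + 2aΔx = 3.50² + 2·2.3·9 = 53.6 → v = 7.32 m/s
t = (v − v₀)/a = (7.32 − 3.50)/2.3 = 1.66 s

Phase 2 (constant speed): v₀ = 7.32 m/s, a = 0 m/s².
v = v₀ + at = 7.32 + (0)(3) = 7.32 m/s
Δx = v₀t + ½at² = 7.32·3 + 0.5·0·3² = 22.0 m
Total time = 1.66 + 3.00 = 4.66 s

4.7 s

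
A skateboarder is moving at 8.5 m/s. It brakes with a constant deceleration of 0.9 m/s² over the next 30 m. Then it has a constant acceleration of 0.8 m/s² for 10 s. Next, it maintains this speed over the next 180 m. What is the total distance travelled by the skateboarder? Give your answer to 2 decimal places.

Phase 1 (decelerating): v₀ = 8.50 m/s, a = -0.9 m/s².
v² = v₀² + 2aΔx = 8.50² + 2·-0.9·30 = 18.2 → v = 4.27 m/s
t = (v − v₀)/a = (4.27 − 8.50)/-0.9 = 4.70 s

Phase 2 (accelerating): v₀ = 4.27 m/s, a = 0.8 m/s².
v = v₀ + at = 4.27 + (0.8)(10) = 12.3 m/s
Δx = v₀t + ½at² = 4.27·10 + 0.5·0.8·10² = 82.7 m

Phase 3 (constant speed): v₀ = 12.3 m/s, a = 0 m/s².
Constant speed: t = d/v = 180/12.3 = 14.7 s
Total distance = 30.0 + 82.7 + 180 = 293 m

292.72 m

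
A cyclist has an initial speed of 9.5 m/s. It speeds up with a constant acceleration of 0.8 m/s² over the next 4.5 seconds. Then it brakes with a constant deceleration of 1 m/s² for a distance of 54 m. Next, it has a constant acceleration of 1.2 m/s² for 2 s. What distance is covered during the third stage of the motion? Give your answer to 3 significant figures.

18.4 m

Phase 1 (accelerating): v₀ = 9.50 m/s, a = 0.8 m/s².
v = v₀ + at = 9.50 + (0.8)(4.5) = 13.1 m/s
Δx = v₀t + ½at² = 9.50·4.5 + 0.5·0.8·4.5² = 50.9 m

Phase 2 (decelerating): v₀ = 13.1 m/s, a = -1 m/s².
v² = v₀² + 2aΔx = 13.1² + 2·-1·54 = 63.6 → v = 7.98 m/s
t = (v − v₀)/a = (7.98 − 13.1)/-1 = 5.12 s

Phase 3 (accelerating): v₀ = 7.98 m/s, a = 1.2 m/s².
v = v₀ + at = 7.98 + (1.2)(2) = 10.4 m/s
Δx = v₀t + ½at² = 7.98·2 + 0.5·1.2·2² = 18.4 m
Distance in phase 3 = 18.4 m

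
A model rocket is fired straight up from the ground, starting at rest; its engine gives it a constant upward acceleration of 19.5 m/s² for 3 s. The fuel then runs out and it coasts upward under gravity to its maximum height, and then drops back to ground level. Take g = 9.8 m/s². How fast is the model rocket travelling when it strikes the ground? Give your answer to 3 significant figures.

Phase 1 (powered ascent): v₀ = 0 m/s, a = 19.5 m/s².
v = v₀ + at = 0 + (19.5)(3) = 58.5 m/s
Δx = v₀t + ½at² = 0·3 + 0.5·19.5·3² = 87.8 m

Phase 2 (coasting upward): v₀ = 58.5 m/s, a = -9.8 m/s².
v = v₀ + at → t = (0 − 58.5) / -9.8 = 5.97 s
v² = v₀² + 2aΔx → Δx = (0² − 58.5²)/(2·-9.8) = 175 m

Phase 3 (free fall): v₀ = 0 m/s, a = -9.8 m/s².
Falls 262 m from rest: t = √(2·262/9.8) = 7.32 s; v = g·t = 71.7 m/s.
Impact speed = 71.7 m/s

71.7 m/s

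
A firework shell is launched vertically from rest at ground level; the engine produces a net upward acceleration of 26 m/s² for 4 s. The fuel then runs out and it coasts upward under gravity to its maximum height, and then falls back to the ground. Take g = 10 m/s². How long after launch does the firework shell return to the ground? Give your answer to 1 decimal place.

26.6 s

Phase 1 (powered ascent): v₀ = 0 m/s, a = 26 m/s².
v = v₀ + at = 0 + (26)(4) = 104 m/s
Δx = v₀t + ½at² = 0·4 + 0.5·26·4² = 208 m

Phase 2 (coasting upward): v₀ = 104 m/s, a = -10 m/s².
v = v₀ + at → t = (0 − 104) / -10 = 10.4 s
v² = v₀² + 2aΔx → Δx = (0² − 104²)/(2·-10) = 541 m

Phase 3 (free fall): v₀ = 0 m/s, a = -10 m/s².
Falls 749 m from rest: t = √(2·749/10) = 12.2 s; v = g·t = 122 m/s.
Total time = 4.00 + 10.4 + 12.2 = 26.6 s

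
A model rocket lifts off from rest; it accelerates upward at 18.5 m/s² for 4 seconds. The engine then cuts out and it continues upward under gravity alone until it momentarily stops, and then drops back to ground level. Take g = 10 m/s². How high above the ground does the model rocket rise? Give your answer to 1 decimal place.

Phase 1 (powered ascent): v₀ = 0 m/s, a = 18.5 m/s².
v = v₀ + at = 0 + (18.5)(4) = 74.0 m/s
Δx = v₀t + ½at² = 0·4 + 0.5·18.5·4² = 148 m

Phase 2 (coasting upward): v₀ = 74.0 m/s, a = -10 m/s².
v = v₀ + at → t = (0 − 74.0) / -10 = 7.40 s
v² = v₀² + 2aΔx → Δx = (0² − 74.0²)/(2·-10) = 274 m
Maximum height = 148 + 274 = 422 m

421.8 m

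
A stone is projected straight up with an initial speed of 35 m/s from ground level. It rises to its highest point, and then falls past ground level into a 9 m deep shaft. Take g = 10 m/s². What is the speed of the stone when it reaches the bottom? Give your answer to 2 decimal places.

Phase 1 (rising): v₀ = 35.0 m/s, a = -10 m/s².
v = v₀ + at → t = (0 − 35.0) / -10 = 3.50 s
v² = v₀² + 2aΔx → Δx = (0² − 35.0²)/(2·-10) = 61.2 m

Phase 2 (falling): v₀ = 0 m/s, a = -10 m/s².
Falls 70.2 m from rest: t = √(2·70.2/10) = 3.75 s; v = g·t = 37.5 m/s.
Final speed = 37.5 m/s

37.48 m/s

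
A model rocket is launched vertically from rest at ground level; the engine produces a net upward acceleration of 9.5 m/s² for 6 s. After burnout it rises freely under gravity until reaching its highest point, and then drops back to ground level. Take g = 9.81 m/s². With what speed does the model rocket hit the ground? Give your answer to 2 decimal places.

Phase 1 (powered ascent): v₀ = 0 m/s, a = 9.5 m/s².
v = v₀ + at = 0 + (9.5)(6) = 57.0 m/s
Δx = v₀t + ½at² = 0·6 + 0.5·9.5·6² = 171 m

Phase 2 (coasting upward): v₀ = 57.0 m/s, a = -9.81 m/s².
v = v₀ + at → t = (0 − 57.0) / -9.81 = 5.81 s
v² = v₀² + 2aΔx → Δx = (0² − 57.0²)/(2·-9.81) = 166 m

Phase 3 (free fall): v₀ = 0 m/s, a = -9.81 m/s².
Falls 337 m from rest: t = √(2·337/9.81) = 8.28 s; v = g·t = 81.3 m/s.
Impact speed = 81.3 m/s

81.27 m/s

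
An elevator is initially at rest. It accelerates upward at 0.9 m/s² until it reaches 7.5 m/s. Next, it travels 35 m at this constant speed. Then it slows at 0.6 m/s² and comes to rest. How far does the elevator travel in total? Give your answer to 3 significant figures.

Phase 1 (accelerating): v₀ = 0 m/s, a = 0.9 m/s².
v = v₀ + at → t = (7.5 − 0) / 0.9 = 8.33 s
v² = v₀² + 2aΔx → Δx = (7.5² − 0²)/(2·0.9) = 31.2 m

Phase 2 (constant speed): v₀ = 7.50 m/s, a = 0 m/s².
Constant speed: t = d/v = 35/7.50 = 4.67 s

Phase 3 (decelerating): v₀ = 7.50 m/s, a = -0.6 m/s².
v = v₀ + at → t = (0 − 7.50) / -0.6 = 12.5 s
v² = v₀² + 2aΔx → Δx = (0² − 7.50²)/(2·-0.6) = 46.9 m
Total distance = 31.2 + 35.0 + 46.9 = 113 m

113 m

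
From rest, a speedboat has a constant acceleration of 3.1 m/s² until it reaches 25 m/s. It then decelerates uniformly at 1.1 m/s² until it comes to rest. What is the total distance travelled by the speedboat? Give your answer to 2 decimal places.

384.90 m

Phase 1 (accelerating): v₀ = 0 m/s, a = 3.1 m/s².
v = v₀ + at → t = (25 − 0) / 3.1 = 8.06 s
v² = v₀² + 2aΔx → Δx = (25² − 0²)/(2·3.1) = 101 m

Phase 2 (decelerating): v₀ = 25.0 m/s, a = -1.1 m/s².
v = v₀ + at → t = (0 − 25.0) / -1.1 = 22.7 s
v² = v₀² + 2aΔx → Δx = (0² − 25.0²)/(2·-1.1) = 284 m
Total distance = 101 + 284 = 385 m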